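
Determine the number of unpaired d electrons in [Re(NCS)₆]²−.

Ligand charges: each isothiocyanate is −1. With an overall charge of −2 the rhenium centre must be in the +4 oxidation state.
Group 7 minus oxidation state 4 gives a d³ configuration.
In an octahedral field the d³ configuration is t₂g³e_g⁰ (only one arrangement possible), giving 3 unpaired electrons.

3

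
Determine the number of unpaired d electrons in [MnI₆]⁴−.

5

Ligand charges: each iodide is −1. With an overall charge of −4 the manganese centre must be in the +2 oxidation state.
Manganese is a group-7 element; Mn(II) is therefore d⁵.
The spin state decides the count: Iodide is a weak-field ligand for a first-row metal, so the complex is high-spin.
An octahedral high-spin d⁵ ion is t₂g³e_g², giving 5 unpaired electrons.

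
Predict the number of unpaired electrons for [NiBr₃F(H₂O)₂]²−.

Each bromide is −1; each fluoride is −1; water is neutral; balancing the −2 overall charge requires Ni(II).
Group 10 minus oxidation state 2 gives a d⁸ configuration.
In an octahedral field the d⁸ configuration is t₂g⁶e_g² (only one arrangement possible), giving 2 unpaired electrons.

2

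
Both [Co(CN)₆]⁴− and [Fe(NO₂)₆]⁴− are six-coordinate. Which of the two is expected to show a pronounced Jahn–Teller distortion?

[Co(CN)₆]⁴−: Ligand charges: each cyanide is −1. With an overall charge of −4 the cobalt centre must be in the +2 oxidation state. Cobalt is a group-9 element; Co(II) is therefore d⁷. Cyanide is a strong-field ligand (high in the spectrochemical series) for a first-row metal, so the complex is low-spin. The t₂g⁶e_g¹ (low-spin) configuration has an unevenly filled e_g set; the Jahn–Teller theorem predicts a tetragonal distortion (typically axial elongation) to lift the degeneracy.
[Fe(NO₂)₆]⁴−: Each nitro (N-bound nitrite) is −1; balancing the −4 overall charge requires Fe(II). Iron is a group-8 element; Fe(II) is therefore d⁶. Nitro (N-bound nitrite) is a strong-field ligand (high in the spectrochemical series) for a first-row metal, so the complex is low-spin. The d⁶ configuration leaves the e_g set evenly filled (or empty) — no strong Jahn–Teller driving force.

[Co(CN)₆]⁴−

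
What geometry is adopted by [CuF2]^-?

linear

Each fluoride is −1; balancing the −1 overall charge requires Cu(I).
Copper is a group-11 element; Cu(I) is therefore d¹⁰.
Coordination number: 2.
A d¹⁰ ion with only two ligands adopts a linear arrangement (sp hybridisation; no CFSE preference).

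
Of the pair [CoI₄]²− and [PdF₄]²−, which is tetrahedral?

[CoI₄]²−

For [CoI₄]²−: Each iodide is −1; balancing the −2 overall charge requires Co(II). Group 9 minus oxidation state 2 gives a d⁷ configuration. For a high-spin 3d d⁷ ion with weak-field ligands the small Δₜ gives little square-planar CFSE advantage, so four ligands adopt the sterically favoured tetrahedral geometry. → tetrahedral.
For [PdF₄]²−: Each fluoride is −1; balancing the −2 overall charge requires Pd(II). Group 10 minus oxidation state 2 gives a d⁸ configuration. A 4d d⁸ ion has a large crystal-field splitting; square planar leaves the high-energy d_{x²−y²} orbital empty and maximises CFSE. → square planar.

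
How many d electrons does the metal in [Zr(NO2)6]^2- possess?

d⁰

Summing ligand charges against the −2 overall charge gives an oxidation state of +4 for zirconium.
Zr sits in group 4, so the d-electron count is 4 − 4 = 0.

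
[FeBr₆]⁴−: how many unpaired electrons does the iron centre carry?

4 unpaired electrons

Each bromide is −1; balancing the −4 overall charge requires Fe(II).
Group 8 minus oxidation state 2 gives a d⁶ configuration.
The spin state decides the count: Bromide is a weak-field ligand for a first-row metal, so the complex is high-spin.
An octahedral high-spin d⁶ ion is t₂g⁴e_g², giving 4 unpaired electrons.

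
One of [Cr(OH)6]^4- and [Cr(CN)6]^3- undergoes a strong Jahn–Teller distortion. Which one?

[Cr(OH)6]^4-

[Cr(OH)6]^4-: Ligand charges: each hydroxide is −1. With an overall charge of −4 the chromium centre must be in the +2 oxidation state. Chromium is a group-6 element; Cr(II) is therefore d⁴. Hydroxide is a weak-field ligand for a first-row metal, so the complex is high-spin. The t₂g³e_g¹ (high-spin) configuration has an unevenly filled e_g set; the Jahn–Teller theorem predicts a tetragonal distortion (typically axial elongation) to lift the degeneracy.
[Cr(CN)6]^3-: Summing ligand charges against the −3 overall charge gives an oxidation state of +3 for chromium. Group 6 minus oxidation state 3 gives a d³ configuration. The d³ configuration leaves the e_g set evenly filled (or empty) — no strong Jahn–Teller driving force.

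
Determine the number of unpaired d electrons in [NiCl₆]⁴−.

2

Each chloride is −1; balancing the −4 overall charge requires Ni(II).
Nickel is a group-10 element; Ni(II) is therefore d⁸.
In an octahedral field the d⁸ configuration is t₂g⁶e_g² (only one arrangement possible), giving 2 unpaired electrons.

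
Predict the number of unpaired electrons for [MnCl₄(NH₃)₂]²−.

Each chloride is −1; ammonia is neutral; balancing the −2 overall charge requires Mn(II).
Group 7 minus oxidation state 2 gives a d⁵ configuration.
The spin state decides the count: Chloride is a weak-field ligand for a first-row metal, so the complex is high-spin.
An octahedral high-spin d⁵ ion is t₂g³e_g², giving 5 unpaired electrons.

5 unpaired electrons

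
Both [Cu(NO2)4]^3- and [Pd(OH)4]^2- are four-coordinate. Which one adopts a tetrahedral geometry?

[Cu(NO2)4]^3-

For [Cu(NO2)4]^3-: Each nitro (N-bound nitrite) is −1; balancing the −3 overall charge requires Cu(I). Group 11 minus oxidation state 1 gives a d¹⁰ configuration. A d¹⁰ ion has no crystal-field stabilisation preference between square planar and tetrahedral, so four ligands adopt the sterically favoured tetrahedral geometry. → tetrahedral.
For [Pd(OH)4]^2-: Ligand charges: each hydroxide is −1. With an overall charge of −2 the palladium centre must be in the +2 oxidation state. Pd sits in group 10, so the d-electron count is 10 − 2 = 8. A 4d d⁸ ion has a large crystal-field splitting; square planar leaves the high-energy d_{x²−y²} orbital empty and maximises CFSE. → square planar.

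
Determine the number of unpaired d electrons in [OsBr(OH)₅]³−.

1

Ligand charges: each bromide is −1; each hydroxide is −1. With an overall charge of −3 the osmium centre must be in the +3 oxidation state.
Os sits in group 8, so the d-electron count is 8 − 3 = 5.
The spin state decides the count: a 5d ion has a large Δₒ and is invariably low-spin.
An octahedral low-spin d⁵ ion is t₂g⁵e_g⁰, giving 1 unpaired electron.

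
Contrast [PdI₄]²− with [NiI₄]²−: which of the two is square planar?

[PdI₄]²−

For [PdI₄]²−: Ligand charges: each iodide is −1. With an overall charge of −2 the palladium centre must be in the +2 oxidation state. Palladium is a group-10 element; Pd(II) is therefore d⁸. A 4d d⁸ ion has a large crystal-field splitting; square planar leaves the high-energy d_{x²−y²} orbital empty and maximises CFSE. → square planar.
For [NiI₄]²−: Ligand charges: each iodide is −1. With an overall charge of −2 the nickel centre must be in the +2 oxidation state. Ni sits in group 10, so the d-electron count is 10 − 2 = 8. Iodide is a weak-field ligand. With weak-field ligands the CFSE gain from square planar is small, so a 3d d⁸ ion takes the sterically preferred tetrahedral geometry. → tetrahedral.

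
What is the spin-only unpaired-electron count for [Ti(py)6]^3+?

1 unpaired electron

Summing ligand charges against the +3 overall charge gives an oxidation state of +3 for titanium.
Titanium is a group-4 element; Ti(III) is therefore d¹.
In an octahedral field the d¹ configuration is t₂g¹e_g⁰ (only one arrangement possible), giving 1 unpaired electron.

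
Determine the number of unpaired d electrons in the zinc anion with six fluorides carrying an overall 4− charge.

Summing ligand charges against the −4 overall charge gives an oxidation state of +2 for zinc.
Zn sits in group 12, so the d-electron count is 12 − 2 = 10.
In an octahedral field the d¹⁰ configuration is t₂g⁶e_g⁴, giving 0 unpaired electrons.

0 unpaired electrons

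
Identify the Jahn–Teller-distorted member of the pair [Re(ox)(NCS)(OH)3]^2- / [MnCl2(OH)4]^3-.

[MnCl2(OH)4]^3-

[Re(ox)(NCS)(OH)3]^2-: Ligand charges: each oxalate is −2; each isothiocyanate is −1; each hydroxide is −1. With an overall charge of −2 the rhenium centre must be in the +4 oxidation state. Rhenium is a group-7 element; Re(IV) is therefore d³. The d³ configuration leaves the e_g set evenly filled (or empty) — no strong Jahn–Teller driving force.
[MnCl2(OH)4]^3-: Ligand charges: each chloride is −1; each hydroxide is −1. With an overall charge of −3 the manganese centre must be in the +3 oxidation state. Manganese is a group-7 element; Mn(III) is therefore d⁴. Chloride and hydroxide are weak-field ligands for a first-row metal, so the complex is high-spin. The t₂g³e_g¹ (high-spin) configuration has an unevenly filled e_g set; the Jahn–Teller theorem predicts a tetragonal distortion (typically axial elongation) to lift the degeneracy.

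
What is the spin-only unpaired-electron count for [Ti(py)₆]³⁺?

1 unpaired electron

Ligand charges: pyridine is neutral. With an overall charge of +3 the titanium centre must be in the +3 oxidation state.
Ti sits in group 4, so the d-electron count is 4 − 3 = 1.
In an octahedral field the d¹ configuration is t₂g¹e_g⁰ (only one arrangement possible), giving 1 unpaired electron.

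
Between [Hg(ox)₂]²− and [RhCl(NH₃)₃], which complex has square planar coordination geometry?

For [Hg(ox)₂]²−: Each oxalate is −2; balancing the −2 overall charge requires Hg(II). Hg sits in group 12, so the d-electron count is 12 − 2 = 10. A d¹⁰ ion has no crystal-field stabilisation preference between square planar and tetrahedral, so four ligands adopt the sterically favoured tetrahedral geometry. → tetrahedral.
For [RhCl(NH₃)₃]: Ligand charges: each chloride is −1; ammonia is neutral. With an overall charge of 0 the rhodium centre must be in the +1 oxidation state. Rh sits in group 9, so the d-electron count is 9 − 1 = 8. A 4d d⁸ ion has a large crystal-field splitting; square planar leaves the high-energy d_{x²−y²} orbital empty and maximises CFSE. → square planar.

[RhCl(NH₃)₃]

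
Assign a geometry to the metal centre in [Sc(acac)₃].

Ligand charges: each acetylacetonate is −1. With an overall charge of 0 the scandium centre must be in the +3 oxidation state.
Group 3 minus oxidation state 3 gives a d⁰ configuration.
Counting donor atoms: 3×acetylacetonate (bidentate) → 6 donors. Coordination number = 6.
Six donors around a single metal centre give an octahedral coordination sphere.

octahedral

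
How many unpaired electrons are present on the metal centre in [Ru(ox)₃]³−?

1 unpaired electron

Ligand charges: each oxalate is −2. With an overall charge of −3 the ruthenium centre must be in the +3 oxidation state.
Ru sits in group 8, so the d-electron count is 8 − 3 = 5.
Counting donor atoms: 3×oxalate (bidentate) → 6 donors. Coordination number = 6.
The spin state decides the count: a 4d ion has a large Δₒ and is invariably low-spin.
An octahedral low-spin d⁵ ion is t₂g⁵e_g⁰, giving 1 unpaired electron.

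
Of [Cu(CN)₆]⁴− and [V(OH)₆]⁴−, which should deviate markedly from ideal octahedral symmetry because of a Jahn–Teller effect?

[Cu(CN)₆]⁴−

[Cu(CN)₆]⁴−: Ligand charges: each cyanide is −1. With an overall charge of −4 the copper centre must be in the +2 oxidation state. Copper is a group-11 element; Cu(II) is therefore d⁹. The t₂g⁶e_g³ configuration has an unevenly filled e_g set; the Jahn–Teller theorem predicts a tetragonal distortion (typically axial elongation) to lift the degeneracy.
[V(OH)₆]⁴−: Ligand charges: each hydroxide is −1. With an overall charge of −4 the vanadium centre must be in the +2 oxidation state. Vanadium is a group-5 element; V(II) is therefore d³. The d³ configuration leaves the e_g set evenly filled (or empty) — no strong Jahn–Teller driving force.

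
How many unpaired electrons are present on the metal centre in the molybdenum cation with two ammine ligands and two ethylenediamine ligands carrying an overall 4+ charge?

2

Ammonia is neutral; ethylenediamine is neutral; balancing the +4 overall charge requires Mo(IV).
Molybdenum is a group-6 element; Mo(IV) is therefore d².
Counting donor atoms: 2×ammonia (monodentate) → 2 donors; 2×ethylenediamine (bidentate) → 4 donors. Coordination number = 6.
In an octahedral field the d² configuration is t₂g²e_g⁰ (only one arrangement possible), giving 2 unpaired electrons.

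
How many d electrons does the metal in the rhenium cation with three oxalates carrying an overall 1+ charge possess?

Ligand charges: each oxalate is −2. With an overall charge of +1 the rhenium centre must be in the +7 oxidation state.
Re sits in group 7, so the d-electron count is 7 − 7 = 0.

d0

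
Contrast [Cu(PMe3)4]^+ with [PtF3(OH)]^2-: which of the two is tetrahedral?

For [Cu(PMe3)4]^+: Ligand charges: trimethylphosphine is neutral. With an overall charge of +1 the copper centre must be in the +1 oxidation state. Cu sits in group 11, so the d-electron count is 11 − 1 = 10. A d¹⁰ ion has no crystal-field stabilisation preference between square planar and tetrahedral, so four ligands adopt the sterically favoured tetrahedral geometry. → tetrahedral.
For [PtF3(OH)]^2-: Ligand charges: each fluoride is −1; each hydroxide is −1. With an overall charge of −2 the platinum centre must be in the +2 oxidation state. Pt sits in group 10, so the d-electron count is 10 − 2 = 8. A 5d d⁸ ion has a large crystal-field splitting; square planar leaves the high-energy d_{x²−y²} orbital empty and maximises CFSE. → square planar.

[Cu(PMe3)4]^+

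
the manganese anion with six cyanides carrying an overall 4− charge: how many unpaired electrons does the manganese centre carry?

Summing ligand charges against the −4 overall charge gives an oxidation state of +2 for manganese.
Mn sits in group 7, so the d-electron count is 7 − 2 = 5.
The spin state decides the count: Cyanide is a strong-field ligand (high in the spectrochemical series) for a first-row metal, so the complex is low-spin.
An octahedral low-spin d⁵ ion is t₂g⁵e_g⁰, giving 1 unpaired electron.

1 unpaired electron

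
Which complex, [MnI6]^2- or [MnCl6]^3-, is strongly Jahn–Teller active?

[MnI6]^2-: Ligand charges: each iodide is −1. With an overall charge of −2 the manganese centre must be in the +4 oxidation state. Mn sits in group 7, so the d-electron count is 7 − 4 = 3. The d³ configuration leaves the e_g set evenly filled (or empty) — no strong Jahn–Teller driving force.
[MnCl6]^3-: Each chloride is −1; balancing the −3 overall charge requires Mn(III). Manganese is a group-7 element; Mn(III) is therefore d⁴. Chloride is a weak-field ligand for a first-row metal, so the complex is high-spin. The t₂g³e_g¹ (high-spin) configuration has an unevenly filled e_g set; the Jahn–Teller theorem predicts a tetragonal distortion (typically axial elongation) to lift the degeneracy.

[MnCl6]^3-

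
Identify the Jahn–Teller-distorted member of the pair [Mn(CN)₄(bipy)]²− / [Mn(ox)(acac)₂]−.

[Mn(ox)(acac)₂]−

[Mn(CN)₄(bipy)]²−: Summing ligand charges against the −2 overall charge gives an oxidation state of +2 for manganese. Manganese is a group-7 element; Mn(II) is therefore d⁵. Cyanide is a strong-field ligand (high in the spectrochemical series) for a first-row metal, so the complex is low-spin. The d⁵ configuration leaves the e_g set evenly filled (or empty) — no strong Jahn–Teller driving force.
[Mn(ox)(acac)₂]−: Summing ligand charges against the −1 overall charge gives an oxidation state of +3 for manganese. Manganese is a group-7 element; Mn(III) is therefore d⁴. Acetylacetonate and oxalate are weak-field ligands for a first-row metal, so the complex is high-spin. The t₂g³e_g¹ (high-spin) configuration has an unevenly filled e_g set; the Jahn–Teller theorem predicts a tetragonal distortion (typically axial elongation) to lift the degeneracy.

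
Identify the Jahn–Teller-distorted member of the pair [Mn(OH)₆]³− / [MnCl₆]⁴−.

[Mn(OH)₆]³−: Summing ligand charges against the −3 overall charge gives an oxidation state of +3 for manganese. Mn sits in group 7, so the d-electron count is 7 − 3 = 4. Hydroxide is a weak-field ligand for a first-row metal, so the complex is high-spin. The t₂g³e_g¹ (high-spin) configuration has an unevenly filled e_g set; the Jahn–Teller theorem predicts a tetragonal distortion (typically axial elongation) to lift the degeneracy.
[MnCl₆]⁴−: Each chloride is −1; balancing the −4 overall charge requires Mn(II). Mn sits in group 7, so the d-electron count is 7 − 2 = 5. Chloride is a weak-field ligand for a first-row metal, so the complex is high-spin. The d⁵ configuration leaves the e_g set evenly filled (or empty) — no strong Jahn–Teller driving force.

[Mn(OH)₆]³−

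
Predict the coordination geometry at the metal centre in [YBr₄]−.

tetrahedral

Each bromide is −1; balancing the −1 overall charge requires Y(III).
Yttrium is a group-3 element; Y(III) is therefore d⁰.
With 4 monodentate ligands the coordination number is 4.
A d⁰ ion has no crystal-field stabilisation preference between square planar and tetrahedral, so four ligands adopt the sterically favoured tetrahedral geometry.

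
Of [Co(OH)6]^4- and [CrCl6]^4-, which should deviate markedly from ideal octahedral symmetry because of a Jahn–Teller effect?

[Co(OH)6]^4-: Ligand charges: each hydroxide is −1. With an overall charge of −4 the cobalt centre must be in the +2 oxidation state. Cobalt is a group-9 element; Co(II) is therefore d⁷. Hydroxide is a weak-field ligand for a first-row metal, so the complex is high-spin. The d⁷ configuration leaves the e_g set evenly filled (or empty) — no strong Jahn–Teller driving force.
[CrCl6]^4-: Ligand charges: each chloride is −1. With an overall charge of −4 the chromium centre must be in the +2 oxidation state. Group 6 minus oxidation state 2 gives a d⁴ configuration. Chloride is a weak-field ligand for a first-row metal, so the complex is high-spin. The t₂g³e_g¹ (high-spin) configuration has an unevenly filled e_g set; the Jahn–Teller theorem predicts a tetragonal distortion (typically axial elongation) to lift the degeneracy.

[CrCl6]^4-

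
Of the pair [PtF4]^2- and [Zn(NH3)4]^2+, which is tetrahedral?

[Zn(NH3)4]^2+

For [PtF4]^2-: Summing ligand charges against the −2 overall charge gives an oxidation state of +2 for platinum. Pt sits in group 10, so the d-electron count is 10 − 2 = 8. A 5d d⁸ ion has a large crystal-field splitting; square planar leaves the high-energy d_{x²−y²} orbital empty and maximises CFSE. → square planar.
For [Zn(NH3)4]^2+: Ligand charges: ammonia is neutral. With an overall charge of +2 the zinc centre must be in the +2 oxidation state. Zinc is a group-12 element; Zn(II) is therefore d¹⁰. A d¹⁰ ion has no crystal-field stabilisation preference between square planar and tetrahedral, so four ligands adopt the sterically favoured tetrahedral geometry. → tetrahedral.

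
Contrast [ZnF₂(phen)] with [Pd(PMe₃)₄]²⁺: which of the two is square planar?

[Pd(PMe₃)₄]²⁺

For [ZnF₂(phen)]: Summing ligand charges against the 0 overall charge gives an oxidation state of +2 for zinc. Zinc is a group-12 element; Zn(II) is therefore d¹⁰. A d¹⁰ ion has no crystal-field stabilisation preference between square planar and tetrahedral, so four ligands adopt the sterically favoured tetrahedral geometry. → tetrahedral.
For [Pd(PMe₃)₄]²⁺: Summing ligand charges against the +2 overall charge gives an oxidation state of +2 for palladium. Pd sits in group 10, so the d-electron count is 10 − 2 = 8. A 4d d⁸ ion has a large crystal-field splitting; square planar leaves the high-energy d_{x²−y²} orbital empty and maximises CFSE. → square planar.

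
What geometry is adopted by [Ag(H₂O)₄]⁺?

Summing ligand charges against the +1 overall charge gives an oxidation state of +1 for silver.
Silver is a group-11 element; Ag(I) is therefore d¹⁰.
Coordination number: 4.
A d¹⁰ ion has no crystal-field stabilisation preference between square planar and tetrahedral, so four ligands adopt the sterically favoured tetrahedral geometry.

tetrahedral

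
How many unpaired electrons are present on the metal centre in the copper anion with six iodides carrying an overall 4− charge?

1

Each iodide is −1; balancing the −4 overall charge requires Cu(II).
Cu sits in group 11, so the d-electron count is 11 − 2 = 9.
In an octahedral field the d⁹ configuration is t₂g⁶e_g³ (only one arrangement possible), giving 1 unpaired electron.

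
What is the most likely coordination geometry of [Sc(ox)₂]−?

tetrahedral

Each oxalate is −2; balancing the −1 overall charge requires Sc(III).
Group 3 minus oxidation state 3 gives a d⁰ configuration.
Counting donor atoms: 2×oxalate (bidentate) → 4 donors. Coordination number = 4.
A d⁰ ion has no crystal-field stabilisation preference between square planar and tetrahedral, so four ligands adopt the sterically favoured tetrahedral geometry.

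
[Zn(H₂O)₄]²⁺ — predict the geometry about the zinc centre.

Ligand charges: water is neutral. With an overall charge of +2 the zinc centre must be in the +2 oxidation state.
Zn sits in group 12, so the d-electron count is 12 − 2 = 10.
Coordination number: 4.
A d¹⁰ ion has no crystal-field stabilisation preference between square planar and tetrahedral, so four ligands adopt the sterically favoured tetrahedral geometry.

tetrahedral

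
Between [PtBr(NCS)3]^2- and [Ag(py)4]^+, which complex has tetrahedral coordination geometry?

[Ag(py)4]^+

For [PtBr(NCS)3]^2-: Each bromide is −1; each isothiocyanate is −1; balancing the −2 overall charge requires Pt(II). Platinum is a group-10 element; Pt(II) is therefore d⁸. A 5d d⁸ ion has a large crystal-field splitting; square planar leaves the high-energy d_{x²−y²} orbital empty and maximises CFSE. → square planar.
For [Ag(py)4]^+: Summing ligand charges against the +1 overall charge gives an oxidation state of +1 for silver. Group 11 minus oxidation state 1 gives a d¹⁰ configuration. A d¹⁰ ion has no crystal-field stabilisation preference between square planar and tetrahedral, so four ligands adopt the sterically favoured tetrahedral geometry. → tetrahedral.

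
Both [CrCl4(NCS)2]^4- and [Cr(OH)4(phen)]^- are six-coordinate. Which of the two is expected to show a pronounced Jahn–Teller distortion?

[CrCl4(NCS)2]^4-

[CrCl4(NCS)2]^4-: Summing ligand charges against the −4 overall charge gives an oxidation state of +2 for chromium. Cr sits in group 6, so the d-electron count is 6 − 2 = 4. Chloride and isothiocyanate are weak-field ligands for a first-row metal, so the complex is high-spin. The t₂g³e_g¹ (high-spin) configuration has an unevenly filled e_g set; the Jahn–Teller theorem predicts a tetragonal distortion (typically axial elongation) to lift the degeneracy.
[Cr(OH)4(phen)]^-: Each hydroxide is −1; 1,10-phenanthroline is neutral; balancing the −1 overall charge requires Cr(III). Chromium is a group-6 element; Cr(III) is therefore d³. The d³ configuration leaves the e_g set evenly filled (or empty) — no strong Jahn–Teller driving force.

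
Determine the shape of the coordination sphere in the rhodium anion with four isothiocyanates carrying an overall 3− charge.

square planar

Summing ligand charges against the −3 overall charge gives an oxidation state of +1 for rhodium.
Rh sits in group 9, so the d-electron count is 9 − 1 = 8.
With 4 monodentate ligands the coordination number is 4.
A 4d d⁸ ion has a large crystal-field splitting; square planar leaves the high-energy d_{x²−y²} orbital empty and maximises CFSE.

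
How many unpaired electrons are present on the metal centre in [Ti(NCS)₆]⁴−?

2 unpaired electrons

Summing ligand charges against the −4 overall charge gives an oxidation state of +2 for titanium.
Group 4 minus oxidation state 2 gives a d² configuration.
In an octahedral field the d² configuration is t₂g²e_g⁰ (only one arrangement possible), giving 2 unpaired electrons.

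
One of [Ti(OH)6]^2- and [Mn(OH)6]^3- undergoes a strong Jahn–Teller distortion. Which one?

[Mn(OH)6]^3-

[Ti(OH)6]^2-: Each hydroxide is −1; balancing the −2 overall charge requires Ti(IV). Group 4 minus oxidation state 4 gives a d⁰ configuration. The d⁰ configuration leaves the e_g set evenly filled (or empty) — no strong Jahn–Teller driving force.
[Mn(OH)6]^3-: Each hydroxide is −1; balancing the −3 overall charge requires Mn(III). Manganese is a group-7 element; Mn(III) is therefore d⁴. Hydroxide is a weak-field ligand for a first-row metal, so the complex is high-spin. The t₂g³e_g¹ (high-spin) configuration has an unevenly filled e_g set; the Jahn–Teller theorem predicts a tetragonal distortion (typically axial elongation) to lift the degeneracy.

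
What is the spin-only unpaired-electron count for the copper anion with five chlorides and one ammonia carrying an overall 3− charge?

1

Each chloride is −1; ammonia is neutral; balancing the −3 overall charge requires Cu(II).
Group 11 minus oxidation state 2 gives a d⁹ configuration.
In an octahedral field the d⁹ configuration is t₂g⁶e_g³ (only one arrangement possible), giving 1 unpaired electron.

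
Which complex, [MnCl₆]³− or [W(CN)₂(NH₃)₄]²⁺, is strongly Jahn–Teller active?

[MnCl₆]³−

[MnCl₆]³−: Each chloride is −1; balancing the −3 overall charge requires Mn(III). Manganese is a group-7 element; Mn(III) is therefore d⁴. Chloride is a weak-field ligand for a first-row metal, so the complex is high-spin. The t₂g³e_g¹ (high-spin) configuration has an unevenly filled e_g set; the Jahn–Teller theorem predicts a tetragonal distortion (typically axial elongation) to lift the degeneracy.
[W(CN)₂(NH₃)₄]²⁺: Ligand charges: each cyanide is −1; ammonia is neutral. With an overall charge of +2 the tungsten centre must be in the +4 oxidation state. Group 6 minus oxidation state 4 gives a d² configuration. The d² configuration leaves the e_g set evenly filled (or empty) — no strong Jahn–Teller driving force.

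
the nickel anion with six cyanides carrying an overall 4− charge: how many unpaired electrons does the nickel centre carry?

2 unpaired electrons

Each cyanide is −1; balancing the −4 overall charge requires Ni(II).
Nickel is a group-10 element; Ni(II) is therefore d⁸.
In an octahedral field the d⁸ configuration is t₂g⁶e_g² (only one arrangement possible), giving 2 unpaired electrons.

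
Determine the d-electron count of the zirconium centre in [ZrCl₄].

Summing ligand charges against the 0 overall charge gives an oxidation state of +4 for zirconium.
Zirconium is a group-4 element; Zr(IV) is therefore d⁰.

d⁰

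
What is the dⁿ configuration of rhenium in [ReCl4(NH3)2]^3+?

d⁰

Each chloride is −1; ammonia is neutral; balancing the +3 overall charge requires Re(VII).
Re sits in group 7, so the d-electron count is 7 − 7 = 0.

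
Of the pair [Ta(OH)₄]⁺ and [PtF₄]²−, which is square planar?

For [Ta(OH)₄]⁺: Each hydroxide is −1; balancing the +1 overall charge requires Ta(V). Group 5 minus oxidation state 5 gives a d⁰ configuration. A d⁰ ion has no crystal-field stabilisation preference between square planar and tetrahedral, so four ligands adopt the sterically favoured tetrahedral geometry. → tetrahedral.
For [PtF₄]²−: Each fluoride is −1; balancing the −2 overall charge requires Pt(II). Pt sits in group 10, so the d-electron count is 10 − 2 = 8. A 5d d⁸ ion has a large crystal-field splitting; square planar leaves the high-energy d_{x²−y²} orbital empty and maximises CFSE. → square planar.

[PtF₄]²−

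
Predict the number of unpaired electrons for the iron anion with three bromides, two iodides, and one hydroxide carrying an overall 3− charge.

5 unpaired electrons

Ligand charges: each bromide is −1; each iodide is −1; each hydroxide is −1. With an overall charge of −3 the iron centre must be in the +3 oxidation state.
Group 8 minus oxidation state 3 gives a d⁵ configuration.
The spin state decides the count: Bromide, hydroxide, and iodide are weak-field ligands for a first-row metal, so the complex is high-spin.
An octahedral high-spin d⁵ ion is t₂g³e_g², giving 5 unpaired electrons.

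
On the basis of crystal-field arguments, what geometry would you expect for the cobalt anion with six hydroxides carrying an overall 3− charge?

octahedral

Summing ligand charges against the −3 overall charge gives an oxidation state of +3 for cobalt.
Group 9 minus oxidation state 3 gives a d⁶ configuration.
With 6 monodentate ligands the coordination number is 6.
Six donors around a single metal centre give an octahedral coordination sphere.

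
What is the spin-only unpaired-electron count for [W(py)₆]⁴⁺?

2

Pyridine is neutral; balancing the +4 overall charge requires W(IV).
Group 6 minus oxidation state 4 gives a d² configuration.
In an octahedral field the d² configuration is t₂g²e_g⁰ (only one arrangement possible), giving 2 unpaired electrons.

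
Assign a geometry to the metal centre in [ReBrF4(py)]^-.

Each bromide is −1; each fluoride is −1; pyridine is neutral; balancing the −1 overall charge requires Re(IV).
Group 7 minus oxidation state 4 gives a d³ configuration.
Coordination number: 6.
Six donors around a single metal centre give an octahedral coordination sphere.

octahedral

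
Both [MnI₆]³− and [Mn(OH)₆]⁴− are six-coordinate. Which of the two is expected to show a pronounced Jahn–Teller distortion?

[MnI₆]³−: Summing ligand charges against the −3 overall charge gives an oxidation state of +3 for manganese. Group 7 minus oxidation state 3 gives a d⁴ configuration. Iodide is a weak-field ligand for a first-row metal, so the complex is high-spin. The t₂g³e_g¹ (high-spin) configuration has an unevenly filled e_g set; the Jahn–Teller theorem predicts a tetragonal distortion (typically axial elongation) to lift the degeneracy.
[Mn(OH)₆]⁴−: Summing ligand charges against the −4 overall charge gives an oxidation state of +2 for manganese. Manganese is a group-7 element; Mn(II) is therefore d⁵. Hydroxide is a weak-field ligand for a first-row metal, so the complex is high-spin. The d⁵ configuration leaves the e_g set evenly filled (or empty) — no strong Jahn–Teller driving force.

[MnI₆]³−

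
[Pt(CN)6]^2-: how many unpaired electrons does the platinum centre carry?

0

Each cyanide is −1; balancing the −2 overall charge requires Pt(IV).
Pt sits in group 10, so the d-electron count is 10 − 4 = 6.
The spin state decides the count: a 5d ion has a large Δₒ and is invariably low-spin.
An octahedral low-spin d⁶ ion is t₂g⁶e_g⁰, giving 0 unpaired electrons.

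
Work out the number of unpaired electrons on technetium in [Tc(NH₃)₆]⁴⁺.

Ammonia is neutral; balancing the +4 overall charge requires Tc(IV).
Group 7 minus oxidation state 4 gives a d³ configuration.
In an octahedral field the d³ configuration is t₂g³e_g⁰ (only one arrangement possible), giving 3 unpaired electrons.

3 unpaired electrons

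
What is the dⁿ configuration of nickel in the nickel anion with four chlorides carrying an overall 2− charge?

Each chloride is −1; balancing the −2 overall charge requires Ni(II).
Ni sits in group 10, so the d-electron count is 10 − 2 = 8.

d⁸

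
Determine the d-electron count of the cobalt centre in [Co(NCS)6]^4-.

d7

Ligand charges: each isothiocyanate is −1. With an overall charge of −4 the cobalt centre must be in the +2 oxidation state.
Group 9 minus oxidation state 2 gives a d⁷ configuration.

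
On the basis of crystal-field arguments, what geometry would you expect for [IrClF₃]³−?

square planar

Summing ligand charges against the −3 overall charge gives an oxidation state of +1 for iridium.
Ir sits in group 9, so the d-electron count is 9 − 1 = 8.
With 4 monodentate ligands the coordination number is 4.
A 5d d⁸ ion has a large crystal-field splitting; square planar leaves the high-energy d_{x²−y²} orbital empty and maximises CFSE.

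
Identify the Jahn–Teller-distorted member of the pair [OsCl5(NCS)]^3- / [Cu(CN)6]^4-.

[OsCl5(NCS)]^3-: Ligand charges: each chloride is −1; each isothiocyanate is −1. With an overall charge of −3 the osmium centre must be in the +3 oxidation state. Os sits in group 8, so the d-electron count is 8 − 3 = 5. A 5d ion has a large Δₒ and is invariably low-spin. The d⁵ configuration leaves the e_g set evenly filled (or empty) — no strong Jahn–Teller driving force.
[Cu(CN)6]^4-: Summing ligand charges against the −4 overall charge gives an oxidation state of +2 for copper. Cu sits in group 11, so the d-electron count is 11 − 2 = 9. The t₂g⁶e_g³ configuration has an unevenly filled e_g set; the Jahn–Teller theorem predicts a tetragonal distortion (typically axial elongation) to lift the degeneracy.

[Cu(CN)6]^4-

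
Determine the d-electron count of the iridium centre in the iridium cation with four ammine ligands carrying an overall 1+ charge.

Ammonia is neutral; balancing the +1 overall charge requires Ir(I).
Iridium is a group-9 element; Ir(I) is therefore d⁸.

d⁸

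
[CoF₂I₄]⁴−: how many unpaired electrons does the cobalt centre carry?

3 unpaired electrons

Each fluoride is −1; each iodide is −1; balancing the −4 overall charge requires Co(II).
Co sits in group 9, so the d-electron count is 9 − 2 = 7.
The spin state decides the count: Fluoride and iodide are weak-field ligands for a first-row metal, so the complex is high-spin.
An octahedral high-spin d⁷ ion is t₂g⁵e_g², giving 3 unpaired electrons.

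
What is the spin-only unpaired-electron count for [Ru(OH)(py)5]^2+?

Summing ligand charges against the +2 overall charge gives an oxidation state of +3 for ruthenium.
Ru sits in group 8, so the d-electron count is 8 − 3 = 5.
The spin state decides the count: a 4d ion has a large Δₒ and is invariably low-spin.
An octahedral low-spin d⁵ ion is t₂g⁵e_g⁰, giving 1 unpaired electron.

1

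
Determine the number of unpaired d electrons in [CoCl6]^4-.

3

Ligand charges: each chloride is −1. With an overall charge of −4 the cobalt centre must be in the +2 oxidation state.
Co sits in group 9, so the d-electron count is 9 − 2 = 7.
The spin state decides the count: Chloride is a weak-field ligand for a first-row metal, so the complex is high-spin.
An octahedral high-spin d⁷ ion is t₂g⁵e_g², giving 3 unpaired electrons.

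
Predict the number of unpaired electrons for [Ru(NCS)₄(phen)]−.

1

Ligand charges: each isothiocyanate is −1; 1,10-phenanthroline is neutral. With an overall charge of −1 the ruthenium centre must be in the +3 oxidation state.
Group 8 minus oxidation state 3 gives a d⁵ configuration.
Counting donor atoms: 4×isothiocyanate (monodentate) → 4 donors; 1×1,10-phenanthroline (bidentate) → 2 donors. Coordination number = 6.
The spin state decides the count: a 4d ion has a large Δₒ and is invariably low-spin.
An octahedral low-spin d⁵ ion is t₂g⁵e_g⁰, giving 1 unpaired electron.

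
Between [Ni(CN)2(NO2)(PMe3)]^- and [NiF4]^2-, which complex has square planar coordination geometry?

For [Ni(CN)2(NO2)(PMe3)]^-: Ligand charges: each cyanide is −1; each nitro (N-bound nitrite) is −1; trimethylphosphine is neutral. With an overall charge of −1 the nickel centre must be in the +2 oxidation state. Group 10 minus oxidation state 2 gives a d⁸ configuration. Cyanide, nitro (N-bound nitrite), and trimethylphosphine are strong-field ligands (high in the spectrochemical series). A 3d d⁸ ion with strong-field ligands gains enough CFSE to favour square planar over tetrahedral. → square planar.
For [NiF4]^2-: Ligand charges: each fluoride is −1. With an overall charge of −2 the nickel centre must be in the +2 oxidation state. Group 10 minus oxidation state 2 gives a d⁸ configuration. Fluoride is a weak-field ligand. With weak-field ligands the CFSE gain from square planar is small, so a 3d d⁸ ion takes the sterically preferred tetrahedral geometry. → tetrahedral.

[Ni(CN)2(NO2)(PMe3)]^-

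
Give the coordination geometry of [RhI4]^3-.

square planar

Each iodide is −1; balancing the −3 overall charge requires Rh(I).
Group 9 minus oxidation state 1 gives a d⁸ configuration.
Coordination number: 4.
A 4d d⁸ ion has a large crystal-field splitting; square planar leaves the high-energy d_{x²−y²} orbital empty and maximises CFSE.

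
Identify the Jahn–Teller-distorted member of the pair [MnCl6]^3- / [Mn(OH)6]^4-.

[MnCl6]^3-: Ligand charges: each chloride is −1. With an overall charge of −3 the manganese centre must be in the +3 oxidation state. Group 7 minus oxidation state 3 gives a d⁴ configuration. Chloride is a weak-field ligand for a first-row metal, so the complex is high-spin. The t₂g³e_g¹ (high-spin) configuration has an unevenly filled e_g set; the Jahn–Teller theorem predicts a tetragonal distortion (typically axial elongation) to lift the degeneracy.
[Mn(OH)6]^4-: Ligand charges: each hydroxide is −1. With an overall charge of −4 the manganese centre must be in the +2 oxidation state. Manganese is a group-7 element; Mn(II) is therefore d⁵. Hydroxide is a weak-field ligand for a first-row metal, so the complex is high-spin. The d⁵ configuration leaves the e_g set evenly filled (or empty) — no strong Jahn–Teller driving force.

[MnCl6]^3-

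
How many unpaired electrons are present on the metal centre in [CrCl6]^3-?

Summing ligand charges against the −3 overall charge gives an oxidation state of +3 for chromium.
Cr sits in group 6, so the d-electron count is 6 − 3 = 3.
In an octahedral field the d³ configuration is t₂g³e_g⁰ (only one arrangement possible), giving 3 unpaired electrons.

3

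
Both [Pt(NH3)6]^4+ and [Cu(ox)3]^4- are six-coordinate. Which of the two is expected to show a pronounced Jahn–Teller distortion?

[Cu(ox)3]^4-

[Pt(NH3)6]^4+: Ligand charges: ammonia is neutral. With an overall charge of +4 the platinum centre must be in the +4 oxidation state. Pt sits in group 10, so the d-electron count is 10 − 4 = 6. A 5d ion has a large Δₒ and is invariably low-spin. The d⁶ configuration leaves the e_g set evenly filled (or empty) — no strong Jahn–Teller driving force.
[Cu(ox)3]^4-: Summing ligand charges against the −4 overall charge gives an oxidation state of +2 for copper. Group 11 minus oxidation state 2 gives a d⁹ configuration. The t₂g⁶e_g³ configuration has an unevenly filled e_g set; the Jahn–Teller theorem predicts a tetragonal distortion (typically axial elongation) to lift the degeneracy.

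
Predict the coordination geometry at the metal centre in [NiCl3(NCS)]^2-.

Summing ligand charges against the −2 overall charge gives an oxidation state of +2 for nickel.
Group 10 minus oxidation state 2 gives a d⁸ configuration.
With 4 monodentate ligands the coordination number is 4.
Chloride and isothiocyanate are weak-field ligands.
With weak-field ligands the CFSE gain from square planar is small, so a 3d d⁸ ion takes the sterically preferred tetrahedral geometry.

tetrahedral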